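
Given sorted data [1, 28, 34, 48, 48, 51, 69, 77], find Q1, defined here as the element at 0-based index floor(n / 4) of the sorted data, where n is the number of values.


The list has n = 8 elements.
Q1 index = floor(8 / 4) = floor(2) = 2
Counting from index 0 in the sorted data, the element at index 2 is 34.
Final answer: 34


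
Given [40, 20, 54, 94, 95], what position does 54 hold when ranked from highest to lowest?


Sort descending: [95, 94, 54, 40, 20]
Find 54 in the sorted list.
54 is at position 3.
Final answer: 3


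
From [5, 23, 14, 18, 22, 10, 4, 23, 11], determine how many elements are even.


Check each element:
  5 is odd
  23 is odd
  14 is even
  18 is even
  22 is even
  10 is even
  4 is even
  23 is odd
  11 is odd
Evens: [14, 18, 22, 10, 4]
Count of evens = 5
Final answer: 5


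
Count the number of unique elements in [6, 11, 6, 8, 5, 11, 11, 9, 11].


List all unique values:
Distinct values: [5, 6, 8, 9, 11]
Count = 5
Final answer: 5


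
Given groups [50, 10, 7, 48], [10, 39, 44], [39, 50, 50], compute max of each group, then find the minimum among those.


Find max of each group:
  Group 1: [50, 10, 7, 48] -> max = 50
  Group 2: [10, 39, 44] -> max = 44
  Group 3: [39, 50, 50] -> max = 50
Maxes: [50, 44, 50]
Minimum of maxes = 44
Final answer: 44


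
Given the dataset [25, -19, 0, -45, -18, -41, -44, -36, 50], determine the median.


First, sort the list: [-45, -44, -41, -36, -19, -18, 0, 25, 50]
The list has 9 elements (odd count).
The middle index is 4 (0-based), and the element there is -19.
Final answer: -19


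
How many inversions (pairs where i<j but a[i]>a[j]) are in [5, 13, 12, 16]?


For each element, count the later elements that are smaller than it:
  5 (index 0): smaller elements after it = [] -> 0
  13 (index 1): smaller elements after it = [12] -> 1
  12 (index 2): smaller elements after it = [] -> 0
Total inversions = 0 + 1 + 0 = 1
Final answer: 1


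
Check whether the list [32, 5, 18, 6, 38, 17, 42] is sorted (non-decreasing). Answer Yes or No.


Check consecutive pairs:
  32 <= 5? False
  5 <= 18? True
  18 <= 6? False
  6 <= 38? True
  38 <= 17? False
  17 <= 42? True
3 consecutive pair(s) are out of order, so the list is not sorted.
Final answer: No


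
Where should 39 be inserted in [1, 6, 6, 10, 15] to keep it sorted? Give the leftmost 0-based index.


List is sorted: [1, 6, 6, 10, 15]
We need the leftmost position where 39 can be inserted, i.e. the first index whose element is >= 39 (or the end of the list if none is).
Binary search with low=0, high=5 (0-based indices):
  low=0, high=5, mid=2: a[2]=6 < 39, so low = 3
  low=3, high=5, mid=4: a[4]=15 < 39, so low = 5
Now low = high = 5, so the insertion index is 5.
Final answer: 5


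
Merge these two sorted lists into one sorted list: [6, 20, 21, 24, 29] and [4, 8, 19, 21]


List A: [6, 20, 21, 24, 29]
List B: [4, 8, 19, 21]
Repeatedly compare the front elements and take the smaller:
  6 vs 4 -> take 4
  6 vs 8 -> take 6
  20 vs 8 -> take 8
  20 vs 19 -> take 19
  20 vs 21 -> take 20
  21 vs 21 -> take 21
  24 vs 21 -> take 21
  B is exhausted; append the rest of A: [24, 29]
Final answer: [4, 6, 8, 19, 20, 21, 21, 24, 29]


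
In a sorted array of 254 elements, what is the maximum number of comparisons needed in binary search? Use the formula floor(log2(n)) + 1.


Binary search halves the search space each step.
Maximum comparisons = floor(log2(254)) + 1
log2(254) = 7.9887
floor(log2(254)) = 7, so 7 + 1 = 8
Final answer: 8


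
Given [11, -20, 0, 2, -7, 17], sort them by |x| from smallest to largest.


Compute absolute values:
  |11| = 11
  |-20| = 20
  |0| = 0
  |2| = 2
  |-7| = 7
  |17| = 17
Absolute values in increasing order: 0 < 2 < 7 < 11 < 17 < 20
Listing the original numbers in that order gives the answer.
Final answer: [0, 2, -7, 11, 17, -20]


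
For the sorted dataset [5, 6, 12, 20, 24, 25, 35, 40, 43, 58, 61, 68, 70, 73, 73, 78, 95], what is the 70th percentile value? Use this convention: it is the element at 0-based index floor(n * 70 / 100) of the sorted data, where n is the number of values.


The dataset has n = 17 elements.
Index = floor(17 * 70 / 100) = floor(1190 / 100) = floor(11.9) = 11
Counting from index 0 in the sorted data, the element at index 11 is 68.
Final answer: 68


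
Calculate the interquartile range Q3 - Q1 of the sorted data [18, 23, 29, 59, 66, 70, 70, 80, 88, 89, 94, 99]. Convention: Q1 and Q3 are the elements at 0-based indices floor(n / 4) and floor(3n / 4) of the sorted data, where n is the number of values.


The data has n = 12 elements.
Q1 index = floor(12 / 4) = floor(3) = 3; Q3 index = floor(3 * 12 / 4) = floor(9) = 9
Q1 = element at index 3 = 59
Q3 = element at index 9 = 89
IQR = 89 - 59 = 30
Final answer: 30


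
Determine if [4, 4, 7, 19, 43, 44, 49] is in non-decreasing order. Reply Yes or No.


Check consecutive pairs:
  4 <= 4? True
  4 <= 7? True
  7 <= 19? True
  19 <= 43? True
  43 <= 44? True
  44 <= 49? True
Every consecutive pair is in order, so the list is non-decreasing.
Final answer: Yes


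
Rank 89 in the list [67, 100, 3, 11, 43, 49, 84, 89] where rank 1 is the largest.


Sort descending: [100, 89, 84, 67, 49, 43, 11, 3]
Find 89 in the sorted list.
89 is at position 2.
Final answer: 2


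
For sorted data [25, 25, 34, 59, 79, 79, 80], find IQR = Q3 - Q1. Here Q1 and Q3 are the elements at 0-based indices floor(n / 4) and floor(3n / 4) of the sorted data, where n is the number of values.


The data has n = 7 elements.
Q1 index = floor(7 / 4) = floor(1.75) = 1; Q3 index = floor(3 * 7 / 4) = floor(5.25) = 5
Q1 = element at index 1 = 25
Q3 = element at index 5 = 79
IQR = 79 - 25 = 54
Final answer: 54


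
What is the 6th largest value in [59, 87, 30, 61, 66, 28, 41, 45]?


Sort descending: [87, 66, 61, 59, 45, 41, 30, 28]
The 6th element (1-indexed) is at index 5.
Value = 41
Final answer: 41


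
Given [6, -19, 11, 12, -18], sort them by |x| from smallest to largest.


Compute absolute values:
  |6| = 6
  |-19| = 19
  |11| = 11
  |12| = 12
  |-18| = 18
Absolute values in increasing order: 6 < 11 < 12 < 18 < 19
Listing the original numbers in that order gives the answer.
Final answer: [6, 11, 12, -18, -19]


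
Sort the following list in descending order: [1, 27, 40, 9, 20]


Original list: [1, 27, 40, 9, 20]
Repeatedly take the largest remaining element:
  Remaining [1, 27, 40, 9, 20] -> largest is 40
  Remaining [1, 27, 9, 20] -> largest is 27
  Remaining [1, 9, 20] -> largest is 20
  Remaining [1, 9] -> largest is 9
  Remaining [1] -> largest is 1
Collecting the picks in order gives the descending list.
Final answer: [40, 27, 20, 9, 1]


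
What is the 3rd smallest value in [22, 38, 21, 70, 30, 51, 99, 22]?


Sort ascending: [21, 22, 22, 30, 38, 51, 70, 99]
The 3rd element (1-indexed) is at index 2.
Value = 22
Final answer: 22


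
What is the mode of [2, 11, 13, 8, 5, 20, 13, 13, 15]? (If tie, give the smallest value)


Count the frequency of each value:
  2 appears 1 time(s)
  5 appears 1 time(s)
  8 appears 1 time(s)
  11 appears 1 time(s)
  13 appears 3 time(s)
  15 appears 1 time(s)
  20 appears 1 time(s)
Maximum frequency is 3.
Only 13 reaches that frequency, so it is the mode.
Final answer: 13


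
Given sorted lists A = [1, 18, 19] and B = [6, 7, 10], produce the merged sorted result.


List A: [1, 18, 19]
List B: [6, 7, 10]
Repeatedly compare the front elements and take the smaller:
  1 vs 6 -> take 1
  18 vs 6 -> take 6
  18 vs 7 -> take 7
  18 vs 10 -> take 10
  B is exhausted; append the rest of A: [18, 19]
Final answer: [1, 6, 7, 10, 18, 19]


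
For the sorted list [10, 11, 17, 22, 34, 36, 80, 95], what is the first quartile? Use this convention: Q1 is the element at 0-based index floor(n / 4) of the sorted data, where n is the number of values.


The list has n = 8 elements.
Q1 index = floor(8 / 4) = floor(2) = 2
Counting from index 0 in the sorted data, the element at index 2 is 17.
Final answer: 17


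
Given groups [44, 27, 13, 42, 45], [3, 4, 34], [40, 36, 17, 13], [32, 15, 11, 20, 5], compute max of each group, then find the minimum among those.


Find max of each group:
  Group 1: [44, 27, 13, 42, 45] -> max = 45
  Group 2: [3, 4, 34] -> max = 34
  Group 3: [40, 36, 17, 13] -> max = 40
  Group 4: [32, 15, 11, 20, 5] -> max = 32
Maxes: [45, 34, 40, 32]
Minimum of maxes = 32
Final answer: 32


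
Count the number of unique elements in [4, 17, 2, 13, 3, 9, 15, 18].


List all unique values:
Distinct values: [2, 3, 4, 9, 13, 15, 17, 18]
Count = 8
Final answer: 8


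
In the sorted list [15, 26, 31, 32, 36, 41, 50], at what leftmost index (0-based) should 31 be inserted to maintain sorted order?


List is sorted: [15, 26, 31, 32, 36, 41, 50]
We need the leftmost position where 31 can be inserted, i.e. the first index whose element is >= 31 (or the end of the list if none is).
Binary search with low=0, high=7 (0-based indices):
  low=0, high=7, mid=3: a[3]=32 >= 31, so high = 3
  low=0, high=3, mid=1: a[1]=26 < 31, so low = 2
  low=2, high=3, mid=2: a[2]=31 >= 31, so high = 2
Now low = high = 2, so the insertion index is 2.
Final answer: 2


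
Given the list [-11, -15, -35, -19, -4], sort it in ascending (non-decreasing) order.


Original list: [-11, -15, -35, -19, -4]
Repeatedly take the smallest remaining element:
  Remaining [-11, -15, -35, -19, -4] -> smallest is -35
  Remaining [-11, -15, -19, -4] -> smallest is -19
  Remaining [-11, -15, -4] -> smallest is -15
  Remaining [-11, -4] -> smallest is -11
  Remaining [-4] -> smallest is -4
Collecting the picks in order gives the sorted list.
Final answer: [-35, -19, -15, -11, -4]


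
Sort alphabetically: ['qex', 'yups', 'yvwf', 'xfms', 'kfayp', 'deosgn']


Compare strings character by character (the first differing letter decides):
  'deosgn' < 'kfayp' since 'd' < 'k' at position 1
  'kfayp' < 'qex' since 'k' < 'q' at position 1
  'qex' < 'xfms' since 'q' < 'x' at position 1
  'xfms' < 'yups' since 'x' < 'y' at position 1
  'yups' < 'yvwf' since 'u' < 'v' at position 2
Chaining these comparisons gives the alphabetical order.
Final answer: ['deosgn', 'kfayp', 'qex', 'xfms', 'yups', 'yvwf']


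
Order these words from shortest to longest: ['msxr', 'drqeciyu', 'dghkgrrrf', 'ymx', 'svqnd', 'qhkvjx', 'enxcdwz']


Compute lengths:
  'msxr' has length 4
  'drqeciyu' has length 8
  'dghkgrrrf' has length 9
  'ymx' has length 3
  'svqnd' has length 5
  'qhkvjx' has length 6
  'enxcdwz' has length 7
Lengths in increasing order: 3 < 4 < 5 < 6 < 7 < 8 < 9
Listing the words in that order gives the answer.
Final answer: ['ymx', 'msxr', 'svqnd', 'qhkvjx', 'enxcdwz', 'drqeciyu', 'dghkgrrrf']


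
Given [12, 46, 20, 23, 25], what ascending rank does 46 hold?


Sort ascending: [12, 20, 23, 25, 46]
Find 46 in the sorted list.
46 is at position 5 (1-indexed).
Final answer: 5


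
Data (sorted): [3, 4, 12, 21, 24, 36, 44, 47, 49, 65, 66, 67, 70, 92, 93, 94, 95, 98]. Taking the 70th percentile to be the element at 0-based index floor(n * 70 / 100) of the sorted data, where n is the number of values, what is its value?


The dataset has n = 18 elements.
Index = floor(18 * 70 / 100) = floor(1260 / 100) = floor(12.6) = 12
Counting from index 0 in the sorted data, the element at index 12 is 70.
Final answer: 70


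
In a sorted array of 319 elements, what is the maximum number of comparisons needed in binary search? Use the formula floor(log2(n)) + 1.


Binary search halves the search space each step.
Maximum comparisons = floor(log2(319)) + 1
log2(319) = 8.3174
floor(log2(319)) = 8, so 8 + 1 = 9
Final answer: 9


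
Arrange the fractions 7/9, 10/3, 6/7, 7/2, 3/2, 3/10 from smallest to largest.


Convert to decimal for comparison:
  7/9 = 0.7778
  10/3 = 3.3333
  6/7 = 0.8571
  7/2 = 3.5
  3/2 = 1.5
  3/10 = 0.3
Decimals in increasing order: 0.3 < 0.7778 < 0.8571 < 1.5 < 3.3333 < 3.5
Writing each back as its fraction gives the sorted order.
Final answer: 3/10, 7/9, 6/7, 3/2, 10/3, 7/2


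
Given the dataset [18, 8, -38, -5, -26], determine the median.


First, sort the list: [-38, -26, -5, 8, 18]
The list has 5 elements (odd count).
The middle index is 2 (0-based), and the element there is -5.
Final answer: -5


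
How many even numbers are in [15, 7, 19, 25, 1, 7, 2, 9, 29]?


Check each element:
  15 is odd
  7 is odd
  19 is odd
  25 is odd
  1 is odd
  7 is odd
  2 is even
  9 is odd
  29 is odd
Evens: [2]
Count of evens = 1
Final answer: 1


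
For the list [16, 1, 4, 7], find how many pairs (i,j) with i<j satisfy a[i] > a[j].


For each element, count the later elements that are smaller than it:
  16 (index 0): smaller elements after it = [1, 4, 7] -> 3
  1 (index 1): smaller elements after it = [] -> 0
  4 (index 2): smaller elements after it = [] -> 0
Total inversions = 3 + 0 + 0 = 3
Final answer: 3


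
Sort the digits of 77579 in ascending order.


The number 77579 has digits: 7, 7, 5, 7, 9
Sorted: 5, 7, 7, 7, 9
Joining the sorted digits gives the result.
Final answer: 57779


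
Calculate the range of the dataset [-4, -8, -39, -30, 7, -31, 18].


Maximum value: 18
Minimum value: -39
Range = 18 - (-39) = 57
Final answer: 57


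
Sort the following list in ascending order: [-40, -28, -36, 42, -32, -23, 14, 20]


Original list: [-40, -28, -36, 42, -32, -23, 14, 20]
Repeatedly take the smallest remaining element:
  Remaining [-40, -28, -36, 42, -32, -23, 14, 20] -> smallest is -40
  Remaining [-28, -36, 42, -32, -23, 14, 20] -> smallest is -36
  Remaining [-28, 42, -32, -23, 14, 20] -> smallest is -32
  Remaining [-28, 42, -23, 14, 20] -> smallest is -28
  Remaining [42, -23, 14, 20] -> smallest is -23
  Remaining [42, 14, 20] -> smallest is 14
  Remaining [42, 20] -> smallest is 20
  Remaining [42] -> smallest is 42
Collecting the picks in order gives the sorted list.
Final answer: [-40, -36, -32, -28, -23, 14, 20, 42]


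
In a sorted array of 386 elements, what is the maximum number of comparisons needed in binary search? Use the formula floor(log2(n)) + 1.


Binary search halves the search space each step.
Maximum comparisons = floor(log2(386)) + 1
log2(386) = 8.5925
floor(log2(386)) = 8, so 8 + 1 = 9
Final answer: 9


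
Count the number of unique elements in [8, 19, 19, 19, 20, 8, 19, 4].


List all unique values:
Distinct values: [4, 8, 19, 20]
Count = 4
Final answer: 4


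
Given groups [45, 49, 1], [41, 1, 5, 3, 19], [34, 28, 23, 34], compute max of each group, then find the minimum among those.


Find max of each group:
  Group 1: [45, 49, 1] -> max = 49
  Group 2: [41, 1, 5, 3, 19] -> max = 41
  Group 3: [34, 28, 23, 34] -> max = 34
Maxes: [49, 41, 34]
Minimum of maxes = 34
Final answer: 34


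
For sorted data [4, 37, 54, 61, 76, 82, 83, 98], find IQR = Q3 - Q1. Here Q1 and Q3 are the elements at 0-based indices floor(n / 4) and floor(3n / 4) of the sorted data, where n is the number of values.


The data has n = 8 elements.
Q1 index = floor(8 / 4) = floor(2) = 2; Q3 index = floor(3 * 8 / 4) = floor(6) = 6
Q1 = element at index 2 = 54
Q3 = element at index 6 = 83
IQR = 83 - 54 = 29
Final answer: 29


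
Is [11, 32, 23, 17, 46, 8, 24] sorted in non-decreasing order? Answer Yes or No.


Check consecutive pairs:
  11 <= 32? True
  32 <= 23? False
  23 <= 17? False
  17 <= 46? True
  46 <= 8? False
  8 <= 24? True
3 consecutive pair(s) are out of order, so the list is not sorted.
Final answer: No


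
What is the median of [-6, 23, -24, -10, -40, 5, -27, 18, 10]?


First, sort the list: [-40, -27, -24, -10, -6, 5, 10, 18, 23]
The list has 9 elements (odd count).
The middle index is 4 (0-based), and the element there is -6.
Final answer: -6


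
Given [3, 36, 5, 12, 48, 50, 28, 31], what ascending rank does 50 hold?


Sort ascending: [3, 5, 12, 28, 31, 36, 48, 50]
Find 50 in the sorted list.
50 is at position 8 (1-indexed).
Final answer: 8


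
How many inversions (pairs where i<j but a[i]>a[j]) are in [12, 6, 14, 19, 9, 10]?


For each element, count the later elements that are smaller than it:
  12 (index 0): smaller elements after it = [6, 9, 10] -> 3
  6 (index 1): smaller elements after it = [] -> 0
  14 (index 2): smaller elements after it = [9, 10] -> 2
  19 (index 3): smaller elements after it = [9, 10] -> 2
  9 (index 4): smaller elements after it = [] -> 0
Total inversions = 3 + 0 + 2 + 2 + 0 = 7
Final answer: 7


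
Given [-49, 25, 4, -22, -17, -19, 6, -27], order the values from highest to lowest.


Original list: [-49, 25, 4, -22, -17, -19, 6, -27]
Repeatedly take the largest remaining element:
  Remaining [-49, 25, 4, -22, -17, -19, 6, -27] -> largest is 25
  Remaining [-49, 4, -22, -17, -19, 6, -27] -> largest is 6
  Remaining [-49, 4, -22, -17, -19, -27] -> largest is 4
  Remaining [-49, -22, -17, -19, -27] -> largest is -17
  Remaining [-49, -22, -19, -27] -> largest is -19
  Remaining [-49, -22, -27] -> largest is -22
  Remaining [-49, -27] -> largest is -27
  Remaining [-49] -> largest is -49
Collecting the picks in order gives the descending list.
Final answer: [25, 6, 4, -17, -19, -22, -27, -49]


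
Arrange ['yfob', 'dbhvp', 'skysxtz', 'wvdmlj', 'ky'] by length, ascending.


Compute lengths:
  'yfob' has length 4
  'dbhvp' has length 5
  'skysxtz' has length 7
  'wvdmlj' has length 6
  'ky' has length 2
Lengths in increasing order: 2 < 4 < 5 < 6 < 7
Listing the words in that order gives the answer.
Final answer: ['ky', 'yfob', 'dbhvp', 'wvdmlj', 'skysxtz']


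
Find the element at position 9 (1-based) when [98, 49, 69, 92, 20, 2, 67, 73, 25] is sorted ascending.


Sort ascending: [2, 20, 25, 49, 67, 69, 73, 92, 98]
The 9th element (1-indexed) is at index 8.
Value = 98
Final answer: 98


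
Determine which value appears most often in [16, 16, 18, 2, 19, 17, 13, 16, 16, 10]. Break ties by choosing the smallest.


Count the frequency of each value:
  2 appears 1 time(s)
  10 appears 1 time(s)
  13 appears 1 time(s)
  16 appears 4 time(s)
  17 appears 1 time(s)
  18 appears 1 time(s)
  19 appears 1 time(s)
Maximum frequency is 4.
Only 16 reaches that frequency, so it is the mode.
Final answer: 16


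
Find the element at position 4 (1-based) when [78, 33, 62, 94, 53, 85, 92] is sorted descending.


Sort descending: [94, 92, 85, 78, 62, 53, 33]
The 4th element (1-indexed) is at index 3.
Value = 78
Final answer: 78


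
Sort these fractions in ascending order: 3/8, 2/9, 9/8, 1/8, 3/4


Convert to decimal for comparison:
  3/8 = 0.375
  2/9 = 0.2222
  9/8 = 1.125
  1/8 = 0.125
  3/4 = 0.75
Decimals in increasing order: 0.125 < 0.2222 < 0.375 < 0.75 < 1.125
Writing each back as its fraction gives the sorted order.
Final answer: 1/8, 2/9, 3/8, 3/4, 9/8


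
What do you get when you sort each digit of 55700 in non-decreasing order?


The number 55700 has digits: 5, 5, 7, 0, 0
Sorted: 0, 0, 5, 5, 7
Joining the sorted digits gives the result.
Final answer: 00557


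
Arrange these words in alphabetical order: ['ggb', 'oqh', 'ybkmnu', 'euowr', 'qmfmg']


Compare strings character by character (the first differing letter decides):
  'euowr' < 'ggb' since 'e' < 'g' at position 1
  'ggb' < 'oqh' since 'g' < 'o' at position 1
  'oqh' < 'qmfmg' since 'o' < 'q' at position 1
  'qmfmg' < 'ybkmnu' since 'q' < 'y' at position 1
Chaining these comparisons gives the alphabetical order.
Final answer: ['euowr', 'ggb', 'oqh', 'qmfmg', 'ybkmnu']


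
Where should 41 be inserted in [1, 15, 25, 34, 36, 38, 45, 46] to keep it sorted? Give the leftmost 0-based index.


List is sorted: [1, 15, 25, 34, 36, 38, 45, 46]
We need the leftmost position where 41 can be inserted, i.e. the first index whose element is >= 41 (or the end of the list if none is).
Binary search with low=0, high=8 (0-based indices):
  low=0, high=8, mid=4: a[4]=36 < 41, so low = 5
  low=5, high=8, mid=6: a[6]=45 >= 41, so high = 6
  low=5, high=6, mid=5: a[5]=38 < 41, so low = 6
Now low = high = 6, so the insertion index is 6.
Final answer: 6


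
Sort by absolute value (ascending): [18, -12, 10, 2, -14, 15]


Compute absolute values:
  |18| = 18
  |-12| = 12
  |10| = 10
  |2| = 2
  |-14| = 14
  |15| = 15
Absolute values in increasing order: 2 < 10 < 12 < 14 < 15 < 18
Listing the original numbers in that order gives the answer.
Final answer: [2, 10, -12, -14, 15, 18]


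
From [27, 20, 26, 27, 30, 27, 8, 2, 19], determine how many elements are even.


Check each element:
  27 is odd
  20 is even
  26 is even
  27 is odd
  30 is even
  27 is odd
  8 is even
  2 is even
  19 is odd
Evens: [20, 26, 30, 8, 2]
Count of evens = 5
Final answer: 5


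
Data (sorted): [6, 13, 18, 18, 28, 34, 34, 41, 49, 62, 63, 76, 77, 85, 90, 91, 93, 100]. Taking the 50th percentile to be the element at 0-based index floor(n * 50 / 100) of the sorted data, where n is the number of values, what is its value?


The dataset has n = 18 elements.
Index = floor(18 * 50 / 100) = floor(900 / 100) = floor(9) = 9
Counting from index 0 in the sorted data, the element at index 9 is 62.
Final answer: 62


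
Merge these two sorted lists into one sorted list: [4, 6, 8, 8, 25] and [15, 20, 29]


List A: [4, 6, 8, 8, 25]
List B: [15, 20, 29]
Repeatedly compare the front elements and take the smaller:
  4 vs 15 -> take 4
  6 vs 15 -> take 6
  8 vs 15 -> take 8
  8 vs 15 -> take 8
  25 vs 15 -> take 15
  25 vs 20 -> take 20
  25 vs 29 -> take 25
  A is exhausted; append the rest of B: [29]
Final answer: [4, 6, 8, 8, 15, 20, 25, 29]


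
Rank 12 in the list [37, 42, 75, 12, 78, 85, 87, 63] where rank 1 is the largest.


Sort descending: [87, 85, 78, 75, 63, 42, 37, 12]
Find 12 in the sorted list.
12 is at position 8.
Final answer: 8


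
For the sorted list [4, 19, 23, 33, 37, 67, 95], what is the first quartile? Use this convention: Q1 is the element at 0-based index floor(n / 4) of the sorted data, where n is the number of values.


The list has n = 7 elements.
Q1 index = floor(7 / 4) = floor(1.75) = 1
Counting from index 0 in the sorted data, the element at index 1 is 19.
Final answer: 19


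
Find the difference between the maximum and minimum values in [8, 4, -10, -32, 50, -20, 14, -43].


Maximum value: 50
Minimum value: -43
Range = 50 - (-43) = 93
Final answer: 93


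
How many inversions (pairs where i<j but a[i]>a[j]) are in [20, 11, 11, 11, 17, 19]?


For each element, count the later elements that are smaller than it:
  20 (index 0): smaller elements after it = [11, 11, 11, 17, 19] -> 5
  11 (index 1): smaller elements after it = [] -> 0
  11 (index 2): smaller elements after it = [] -> 0
  11 (index 3): smaller elements after it = [] -> 0
  17 (index 4): smaller elements after it = [] -> 0
Total inversions = 5 + 0 + 0 + 0 + 0 = 5
Final answer: 5


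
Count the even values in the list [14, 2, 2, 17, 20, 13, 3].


Check each element:
  14 is even
  2 is even
  2 is even
  17 is odd
  20 is even
  13 is odd
  3 is odd
Evens: [14, 2, 2, 20]
Count of evens = 4
Final answer: 4


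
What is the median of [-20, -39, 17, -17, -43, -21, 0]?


First, sort the list: [-43, -39, -21, -20, -17, 0, 17]
The list has 7 elements (odd count).
The middle index is 3 (0-based), and the element there is -20.
Final answer: -20


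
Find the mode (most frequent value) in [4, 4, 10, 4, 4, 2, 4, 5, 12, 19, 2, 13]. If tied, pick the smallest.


Count the frequency of each value:
  2 appears 2 time(s)
  4 appears 5 time(s)
  5 appears 1 time(s)
  10 appears 1 time(s)
  12 appears 1 time(s)
  13 appears 1 time(s)
  19 appears 1 time(s)
Maximum frequency is 5.
Only 4 reaches that frequency, so it is the mode.
Final answer: 4


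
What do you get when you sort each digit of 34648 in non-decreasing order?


The number 34648 has digits: 3, 4, 6, 4, 8
Sorted: 3, 4, 4, 6, 8
Joining the sorted digits gives the result.
Final answer: 34468


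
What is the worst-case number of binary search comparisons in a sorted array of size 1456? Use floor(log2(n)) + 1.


Binary search halves the search space each step.
Maximum comparisons = floor(log2(1456)) + 1
log2(1456) = 10.5078
floor(log2(1456)) = 10, so 10 + 1 = 11
Final answer: 11


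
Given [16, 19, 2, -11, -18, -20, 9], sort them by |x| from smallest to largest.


Compute absolute values:
  |16| = 16
  |19| = 19
  |2| = 2
  |-11| = 11
  |-18| = 18
  |-20| = 20
  |9| = 9
Absolute values in increasing order: 2 < 9 < 11 < 16 < 18 < 19 < 20
Listing the original numbers in that order gives the answer.
Final answer: [2, 9, -11, 16, -18, 19, -20]


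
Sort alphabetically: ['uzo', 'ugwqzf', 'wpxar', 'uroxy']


Compare strings character by character (the first differing letter decides):
  'ugwqzf' < 'uroxy' since 'g' < 'r' at position 2
  'uroxy' < 'uzo' since 'r' < 'z' at position 2
  'uzo' < 'wpxar' since 'u' < 'w' at position 1
Chaining these comparisons gives the alphabetical order.
Final answer: ['ugwqzf', 'uroxy', 'uzo', 'wpxar']


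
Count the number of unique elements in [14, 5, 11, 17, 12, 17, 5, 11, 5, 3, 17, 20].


List all unique values:
Distinct values: [3, 5, 11, 12, 14, 17, 20]
Count = 7
Final answer: 7


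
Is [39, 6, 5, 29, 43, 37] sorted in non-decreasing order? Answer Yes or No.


Check consecutive pairs:
  39 <= 6? False
  6 <= 5? False
  5 <= 29? True
  29 <= 43? True
  43 <= 37? False
3 consecutive pair(s) are out of order, so the list is not sorted.
Final answer: No


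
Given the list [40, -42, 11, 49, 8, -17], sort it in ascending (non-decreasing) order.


Original list: [40, -42, 11, 49, 8, -17]
Repeatedly take the smallest remaining element:
  Remaining [40, -42, 11, 49, 8, -17] -> smallest is -42
  Remaining [40, 11, 49, 8, -17] -> smallest is -17
  Remaining [40, 11, 49, 8] -> smallest is 8
  Remaining [40, 11, 49] -> smallest is 11
  Remaining [40, 49] -> smallest is 40
  Remaining [49] -> smallest is 49
Collecting the picks in order gives the sorted list.
Final answer: [-42, -17, 8, 11, 40, 49]


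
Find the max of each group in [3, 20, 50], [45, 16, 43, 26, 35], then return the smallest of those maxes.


Find max of each group:
  Group 1: [3, 20, 50] -> max = 50
  Group 2: [45, 16, 43, 26, 35] -> max = 45
Maxes: [50, 45]
Minimum of maxes = 45
Final answer: 45


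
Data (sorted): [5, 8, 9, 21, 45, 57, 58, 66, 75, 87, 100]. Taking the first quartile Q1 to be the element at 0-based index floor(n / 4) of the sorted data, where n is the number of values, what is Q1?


The list has n = 11 elements.
Q1 index = floor(11 / 4) = floor(2.75) = 2
Counting from index 0 in the sorted data, the element at index 2 is 9.
Final answer: 9


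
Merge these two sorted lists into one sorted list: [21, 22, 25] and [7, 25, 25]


List A: [21, 22, 25]
List B: [7, 25, 25]
Repeatedly compare the front elements and take the smaller:
  21 vs 7 -> take 7
  21 vs 25 -> take 21
  22 vs 25 -> take 22
  25 vs 25 -> take 25
  A is exhausted; append the rest of B: [25, 25]
Final answer: [7, 21, 22, 25, 25, 25]


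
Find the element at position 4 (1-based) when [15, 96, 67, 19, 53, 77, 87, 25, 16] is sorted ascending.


Sort ascending: [15, 16, 19, 25, 53, 67, 77, 87, 96]
The 4th element (1-indexed) is at index 3.
Value = 25
Final answer: 25


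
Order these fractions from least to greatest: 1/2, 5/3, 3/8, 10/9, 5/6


Convert to decimal for comparison:
  1/2 = 0.5
  5/3 = 1.6667
  3/8 = 0.375
  10/9 = 1.1111
  5/6 = 0.8333
Decimals in increasing order: 0.375 < 0.5 < 0.8333 < 1.1111 < 1.6667
Writing each back as its fraction gives the sorted order.
Final answer: 3/8, 1/2, 5/6, 10/9, 5/3


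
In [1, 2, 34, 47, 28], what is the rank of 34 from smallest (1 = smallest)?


Sort ascending: [1, 2, 28, 34, 47]
Find 34 in the sorted list.
34 is at position 4 (1-indexed).
Final answer: 4


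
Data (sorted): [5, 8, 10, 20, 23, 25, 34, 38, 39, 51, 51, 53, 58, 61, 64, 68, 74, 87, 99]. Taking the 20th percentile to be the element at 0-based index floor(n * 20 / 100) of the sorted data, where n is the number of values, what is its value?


The dataset has n = 19 elements.
Index = floor(19 * 20 / 100) = floor(380 / 100) = floor(3.8) = 3
Counting from index 0 in the sorted data, the element at index 3 is 20.
Final answer: 20


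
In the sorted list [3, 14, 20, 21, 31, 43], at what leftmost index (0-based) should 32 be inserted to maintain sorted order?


List is sorted: [3, 14, 20, 21, 31, 43]
We need the leftmost position where 32 can be inserted, i.e. the first index whose element is >= 32 (or the end of the list if none is).
Binary search with low=0, high=6 (0-based indices):
  low=0, high=6, mid=3: a[3]=21 < 32, so low = 4
  low=4, high=6, mid=5: a[5]=43 >= 32, so high = 5
  low=4, high=5, mid=4: a[4]=31 < 32, so low = 5
Now low = high = 5, so the insertion index is 5.
Final answer: 5


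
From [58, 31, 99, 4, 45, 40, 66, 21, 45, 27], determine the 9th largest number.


Sort descending: [99, 66, 58, 45, 45, 40, 31, 27, 21, 4]
The 9th element (1-indexed) is at index 8.
Value = 21
Final answer: 21


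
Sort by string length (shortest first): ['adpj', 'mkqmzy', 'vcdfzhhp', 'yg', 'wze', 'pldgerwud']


Compute lengths:
  'adpj' has length 4
  'mkqmzy' has length 6
  'vcdfzhhp' has length 8
  'yg' has length 2
  'wze' has length 3
  'pldgerwud' has length 9
Lengths in increasing order: 2 < 3 < 4 < 6 < 8 < 9
Listing the words in that order gives the answer.
Final answer: ['yg', 'wze', 'adpj', 'mkqmzy', 'vcdfzhhp', 'pldgerwud']


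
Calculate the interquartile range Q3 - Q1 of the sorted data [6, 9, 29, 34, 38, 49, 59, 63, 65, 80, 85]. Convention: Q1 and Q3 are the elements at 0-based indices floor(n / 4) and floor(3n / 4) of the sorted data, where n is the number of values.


The data has n = 11 elements.
Q1 index = floor(11 / 4) = floor(2.75) = 2; Q3 index = floor(3 * 11 / 4) = floor(8.25) = 8
Q1 = element at index 2 = 29
Q3 = element at index 8 = 65
IQR = 65 - 29 = 36
Final answer: 36


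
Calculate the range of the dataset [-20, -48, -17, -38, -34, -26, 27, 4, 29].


Maximum value: 29
Minimum value: -48
Range = 29 - (-48) = 77
Final answer: 77


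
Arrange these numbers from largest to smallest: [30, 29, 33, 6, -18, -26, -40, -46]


Original list: [30, 29, 33, 6, -18, -26, -40, -46]
Repeatedly take the largest remaining element:
  Remaining [30, 29, 33, 6, -18, -26, -40, -46] -> largest is 33
  Remaining [30, 29, 6, -18, -26, -40, -46] -> largest is 30
  Remaining [29, 6, -18, -26, -40, -46] -> largest is 29
  Remaining [6, -18, -26, -40, -46] -> largest is 6
  Remaining [-18, -26, -40, -46] -> largest is -18
  Remaining [-26, -40, -46] -> largest is -26
  Remaining [-40, -46] -> largest is -40
  Remaining [-46] -> largest is -46
Collecting the picks in order gives the descending list.
Final answer: [33, 30, 29, 6, -18, -26, -40, -46]


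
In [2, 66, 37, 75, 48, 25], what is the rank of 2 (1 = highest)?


Sort descending: [75, 66, 48, 37, 25, 2]
Find 2 in the sorted list.
2 is at position 6.
Final answer: 6


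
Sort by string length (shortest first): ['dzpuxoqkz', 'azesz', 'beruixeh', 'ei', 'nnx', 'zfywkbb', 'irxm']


Compute lengths:
  'dzpuxoqkz' has length 9
  'azesz' has length 5
  'beruixeh' has length 8
  'ei' has length 2
  'nnx' has length 3
  'zfywkbb' has length 7
  'irxm' has length 4
Lengths in increasing order: 2 < 3 < 4 < 5 < 7 < 8 < 9
Listing the words in that order gives the answer.
Final answer: ['ei', 'nnx', 'irxm', 'azesz', 'zfywkbb', 'beruixeh', 'dzpuxoqkz']


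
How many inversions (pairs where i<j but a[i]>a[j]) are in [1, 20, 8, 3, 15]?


For each element, count the later elements that are smaller than it:
  1 (index 0): smaller elements after it = [] -> 0
  20 (index 1): smaller elements after it = [8, 3, 15] -> 3
  8 (index 2): smaller elements after it = [3] -> 1
  3 (index 3): smaller elements after it = [] -> 0
Total inversions = 0 + 3 + 1 + 0 = 4
Final answer: 4


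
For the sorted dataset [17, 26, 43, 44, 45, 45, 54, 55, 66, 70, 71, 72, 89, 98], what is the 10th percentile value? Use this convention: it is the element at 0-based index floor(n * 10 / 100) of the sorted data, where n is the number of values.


The dataset has n = 14 elements.
Index = floor(14 * 10 / 100) = floor(140 / 100) = floor(1.4) = 1
Counting from index 0 in the sorted data, the element at index 1 is 26.
Final answer: 26


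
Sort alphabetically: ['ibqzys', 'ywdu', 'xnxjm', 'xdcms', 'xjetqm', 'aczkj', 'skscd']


Compare strings character by character (the first differing letter decides):
  'aczkj' < 'ibqzys' since 'a' < 'i' at position 1
  'ibqzys' < 'skscd' since 'i' < 's' at position 1
  'skscd' < 'xdcms' since 's' < 'x' at position 1
  'xdcms' < 'xjetqm' since 'd' < 'j' at position 2
  'xjetqm' < 'xnxjm' since 'j' < 'n' at position 2
  'xnxjm' < 'ywdu' since 'x' < 'y' at position 1
Chaining these comparisons gives the alphabetical order.
Final answer: ['aczkj', 'ibqzys', 'skscd', 'xdcms', 'xjetqm', 'xnxjm', 'ywdu']


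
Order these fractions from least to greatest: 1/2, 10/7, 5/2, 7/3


Convert to decimal for comparison:
  1/2 = 0.5
  10/7 = 1.4286
  5/2 = 2.5
  7/3 = 2.3333
Decimals in increasing order: 0.5 < 1.4286 < 2.3333 < 2.5
Writing each back as its fraction gives the sorted order.
Final answer: 1/2, 10/7, 7/3, 5/2


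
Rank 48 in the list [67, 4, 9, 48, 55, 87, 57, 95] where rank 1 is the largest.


Sort descending: [95, 87, 67, 57, 55, 48, 9, 4]
Find 48 in the sorted list.
48 is at position 6.
Final answer: 6


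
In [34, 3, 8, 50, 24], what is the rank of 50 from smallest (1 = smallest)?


Sort ascending: [3, 8, 24, 34, 50]
Find 50 in the sorted list.
50 is at position 5 (1-indexed).
Final answer: 5


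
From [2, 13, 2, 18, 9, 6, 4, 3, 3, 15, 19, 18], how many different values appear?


List all unique values:
Distinct values: [2, 3, 4, 6, 9, 13, 15, 18, 19]
Count = 9
Final answer: 9


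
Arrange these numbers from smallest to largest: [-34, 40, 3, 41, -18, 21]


Original list: [-34, 40, 3, 41, -18, 21]
Repeatedly take the smallest remaining element:
  Remaining [-34, 40, 3, 41, -18, 21] -> smallest is -34
  Remaining [40, 3, 41, -18, 21] -> smallest is -18
  Remaining [40, 3, 41, 21] -> smallest is 3
  Remaining [40, 41, 21] -> smallest is 21
  Remaining [40, 41] -> smallest is 40
  Remaining [41] -> smallest is 41
Collecting the picks in order gives the sorted list.
Final answer: [-34, -18, 3, 21, 40, 41]


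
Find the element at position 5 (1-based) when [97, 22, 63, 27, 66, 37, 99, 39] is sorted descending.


Sort descending: [99, 97, 66, 63, 39, 37, 27, 22]
The 5th element (1-indexed) is at index 4.
Value = 39
Final answer: 39


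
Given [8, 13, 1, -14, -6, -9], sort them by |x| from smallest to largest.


Compute absolute values:
  |8| = 8
  |13| = 13
  |1| = 1
  |-14| = 14
  |-6| = 6
  |-9| = 9
Absolute values in increasing order: 1 < 6 < 8 < 9 < 13 < 14
Listing the original numbers in that order gives the answer.
Final answer: [1, -6, 8, -9, 13, -14]


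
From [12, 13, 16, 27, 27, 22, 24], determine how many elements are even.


Check each element:
  12 is even
  13 is odd
  16 is even
  27 is odd
  27 is odd
  22 is even
  24 is even
Evens: [12, 16, 22, 24]
Count of evens = 4
Final answer: 4


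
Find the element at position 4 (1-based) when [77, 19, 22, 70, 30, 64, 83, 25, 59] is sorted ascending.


Sort ascending: [19, 22, 25, 30, 59, 64, 70, 77, 83]
The 4th element (1-indexed) is at index 3.
Value = 30
Final answer: 30


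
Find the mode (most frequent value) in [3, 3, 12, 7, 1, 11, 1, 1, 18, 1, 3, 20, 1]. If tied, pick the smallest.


Count the frequency of each value:
  1 appears 5 time(s)
  3 appears 3 time(s)
  7 appears 1 time(s)
  11 appears 1 time(s)
  12 appears 1 time(s)
  18 appears 1 time(s)
  20 appears 1 time(s)
Maximum frequency is 5.
Only 1 reaches that frequency, so it is the mode.
Final answer: 1


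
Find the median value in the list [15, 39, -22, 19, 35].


First, sort the list: [-22, 15, 19, 35, 39]
The list has 5 elements (odd count).
The middle index is 2 (0-based), and the element there is 19.
Final answer: 19


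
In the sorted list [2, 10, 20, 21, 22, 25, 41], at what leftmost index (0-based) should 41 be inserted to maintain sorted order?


List is sorted: [2, 10, 20, 21, 22, 25, 41]
We need the leftmost position where 41 can be inserted, i.e. the first index whose element is >= 41 (or the end of the list if none is).
Binary search with low=0, high=7 (0-based indices):
  low=0, high=7, mid=3: a[3]=21 < 41, so low = 4
  low=4, high=7, mid=5: a[5]=25 < 41, so low = 6
  low=6, high=7, mid=6: a[6]=41 >= 41, so high = 6
Now low = high = 6, so the insertion index is 6.
Final answer: 6


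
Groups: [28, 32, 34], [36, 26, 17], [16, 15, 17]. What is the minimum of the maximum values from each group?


Find max of each group:
  Group 1: [28, 32, 34] -> max = 34
  Group 2: [36, 26, 17] -> max = 36
  Group 3: [16, 15, 17] -> max = 17
Maxes: [34, 36, 17]
Minimum of maxes = 17
Final answer: 17


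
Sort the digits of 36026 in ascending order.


The number 36026 has digits: 3, 6, 0, 2, 6
Sorted: 0, 2, 3, 6, 6
Joining the sorted digits gives the result.
Final answer: 02366


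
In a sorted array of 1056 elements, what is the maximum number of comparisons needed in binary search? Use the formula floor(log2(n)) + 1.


Binary search halves the search space each step.
Maximum comparisons = floor(log2(1056)) + 1
log2(1056) = 10.0444
floor(log2(1056)) = 10, so 10 + 1 = 11
Final answer: 11


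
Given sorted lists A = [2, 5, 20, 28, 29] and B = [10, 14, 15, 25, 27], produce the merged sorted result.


List A: [2, 5, 20, 28, 29]
List B: [10, 14, 15, 25, 27]
Repeatedly compare the front elements and take the smaller:
  2 vs 10 -> take 2
  5 vs 10 -> take 5
  20 vs 10 -> take 10
  20 vs 14 -> take 14
  20 vs 15 -> take 15
  20 vs 25 -> take 20
  28 vs 25 -> take 25
  28 vs 27 -> take 27
  B is exhausted; append the rest of A: [28, 29]
Final answer: [2, 5, 10, 14, 15, 20, 25, 27, 28, 29]


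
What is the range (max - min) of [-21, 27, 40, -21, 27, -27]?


Maximum value: 40
Minimum value: -27
Range = 40 - (-27) = 67
Final answer: 67


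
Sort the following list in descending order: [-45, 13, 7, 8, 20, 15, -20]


Original list: [-45, 13, 7, 8, 20, 15, -20]
Repeatedly take the largest remaining element:
  Remaining [-45, 13, 7, 8, 20, 15, -20] -> largest is 20
  Remaining [-45, 13, 7, 8, 15, -20] -> largest is 15
  Remaining [-45, 13, 7, 8, -20] -> largest is 13
  Remaining [-45, 7, 8, -20] -> largest is 8
  Remaining [-45, 7, -20] -> largest is 7
  Remaining [-45, -20] -> largest is -20
  Remaining [-45] -> largest is -45
Collecting the picks in order gives the descending list.
Final answer: [20, 15, 13, 8, 7, -20, -45]


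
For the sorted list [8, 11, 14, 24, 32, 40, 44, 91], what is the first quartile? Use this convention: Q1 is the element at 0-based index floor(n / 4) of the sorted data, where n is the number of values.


The list has n = 8 elements.
Q1 index = floor(8 / 4) = floor(2) = 2
Counting from index 0 in the sorted data, the element at index 2 is 14.
Final answer: 14


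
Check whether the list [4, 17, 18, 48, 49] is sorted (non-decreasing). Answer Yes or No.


Check consecutive pairs:
  4 <= 17? True
  17 <= 18? True
  18 <= 48? True
  48 <= 49? True
Every consecutive pair is in order, so the list is non-decreasing.
Final answer: Yes


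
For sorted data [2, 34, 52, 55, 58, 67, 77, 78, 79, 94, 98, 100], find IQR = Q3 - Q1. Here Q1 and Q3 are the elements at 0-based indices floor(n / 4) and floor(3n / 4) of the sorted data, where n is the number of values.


The data has n = 12 elements.
Q1 index = floor(12 / 4) = floor(3) = 3; Q3 index = floor(3 * 12 / 4) = floor(9) = 9
Q1 = element at index 3 = 55
Q3 = element at index 9 = 94
IQR = 94 - 55 = 39
Final answer: 39


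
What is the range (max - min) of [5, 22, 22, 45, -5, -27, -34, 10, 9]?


Maximum value: 45
Minimum value: -34
Range = 45 - (-34) = 79
Final answer: 79
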